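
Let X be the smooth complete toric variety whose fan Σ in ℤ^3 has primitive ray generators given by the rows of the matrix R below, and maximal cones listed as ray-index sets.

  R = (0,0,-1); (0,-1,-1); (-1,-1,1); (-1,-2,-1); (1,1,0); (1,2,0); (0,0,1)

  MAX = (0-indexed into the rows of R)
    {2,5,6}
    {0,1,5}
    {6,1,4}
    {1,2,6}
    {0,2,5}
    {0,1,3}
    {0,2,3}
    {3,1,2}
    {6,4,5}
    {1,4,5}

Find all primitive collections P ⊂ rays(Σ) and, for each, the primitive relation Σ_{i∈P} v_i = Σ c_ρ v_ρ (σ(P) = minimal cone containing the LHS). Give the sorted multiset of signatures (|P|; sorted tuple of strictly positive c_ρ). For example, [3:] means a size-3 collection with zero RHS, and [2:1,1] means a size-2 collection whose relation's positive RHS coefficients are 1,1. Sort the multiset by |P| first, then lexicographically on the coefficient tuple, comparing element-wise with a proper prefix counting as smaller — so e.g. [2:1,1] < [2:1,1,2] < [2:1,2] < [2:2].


|primitive collections| = 9. Relations:

  • {0,6}:  v_{0} + v_{6} = 0  ⟹  sig = [2:]
  • {2,4}:  v_{2} + v_{4} = v_{6}  ⟹  sig = [2:1]
  • {3,4}:  v_{3} + v_{4} = v_{1}  ⟹  sig = [2:1]
  • {3,5}:  v_{3} + v_{5} = v_{0}  ⟹  sig = [2:1]
  • {0,4}:  v_{0} + v_{4} = v_{1} + v_{5}  ⟹  sig = [2:1,1]
  • {3,6}:  v_{3} + v_{6} = v_{1} + v_{2}  ⟹  sig = [2:1,1]
  • {1,2,5}:  v_{1} + v_{2} + v_{5} = 0  ⟹  sig = [3:]
  • {0,1,2}:  v_{0} + v_{1} + v_{2} = v_{3}  ⟹  sig = [3:1]
  • {1,5,6}:  v_{1} + v_{5} + v_{6} = v_{4}  ⟹  sig = [3:1]

Signatures (|P|; sorted positive RHS coefficients), sorted:
[[2:], [2:1], [2:1], [2:1], [2:1,1], [2:1,1], [3:], [3:1], [3:1]]


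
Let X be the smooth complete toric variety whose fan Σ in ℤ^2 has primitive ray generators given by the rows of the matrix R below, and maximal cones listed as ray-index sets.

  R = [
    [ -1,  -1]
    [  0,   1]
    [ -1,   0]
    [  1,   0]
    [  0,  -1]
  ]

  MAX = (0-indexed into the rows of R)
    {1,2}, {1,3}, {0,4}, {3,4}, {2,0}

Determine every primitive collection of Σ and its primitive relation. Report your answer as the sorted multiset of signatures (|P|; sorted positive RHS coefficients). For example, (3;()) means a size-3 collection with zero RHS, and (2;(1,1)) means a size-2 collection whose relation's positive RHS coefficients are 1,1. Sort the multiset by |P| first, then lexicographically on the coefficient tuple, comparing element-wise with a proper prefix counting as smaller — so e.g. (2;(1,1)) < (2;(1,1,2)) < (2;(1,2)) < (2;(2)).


5 collections generate NE(X_Σ); each relation:

  • {1,4}:  v_{1} + v_{4} = 0  →  sig = (2;())
  • {2,3}:  v_{2} + v_{3} = 0  →  sig = (2;())
  • {0,1}:  v_{0} + v_{1} = v_{2}  →  sig = (2;(1))
  • {0,3}:  v_{0} + v_{3} = v_{4}  →  sig = (2;(1))
  • {2,4}:  v_{2} + v_{4} = v_{0}  →  sig = (2;(1))

Signatures (|P|; sorted positive RHS coefficients), sorted:
    (2;())
    (2;())
    (2;(1))
    (2;(1))
    (2;(1))


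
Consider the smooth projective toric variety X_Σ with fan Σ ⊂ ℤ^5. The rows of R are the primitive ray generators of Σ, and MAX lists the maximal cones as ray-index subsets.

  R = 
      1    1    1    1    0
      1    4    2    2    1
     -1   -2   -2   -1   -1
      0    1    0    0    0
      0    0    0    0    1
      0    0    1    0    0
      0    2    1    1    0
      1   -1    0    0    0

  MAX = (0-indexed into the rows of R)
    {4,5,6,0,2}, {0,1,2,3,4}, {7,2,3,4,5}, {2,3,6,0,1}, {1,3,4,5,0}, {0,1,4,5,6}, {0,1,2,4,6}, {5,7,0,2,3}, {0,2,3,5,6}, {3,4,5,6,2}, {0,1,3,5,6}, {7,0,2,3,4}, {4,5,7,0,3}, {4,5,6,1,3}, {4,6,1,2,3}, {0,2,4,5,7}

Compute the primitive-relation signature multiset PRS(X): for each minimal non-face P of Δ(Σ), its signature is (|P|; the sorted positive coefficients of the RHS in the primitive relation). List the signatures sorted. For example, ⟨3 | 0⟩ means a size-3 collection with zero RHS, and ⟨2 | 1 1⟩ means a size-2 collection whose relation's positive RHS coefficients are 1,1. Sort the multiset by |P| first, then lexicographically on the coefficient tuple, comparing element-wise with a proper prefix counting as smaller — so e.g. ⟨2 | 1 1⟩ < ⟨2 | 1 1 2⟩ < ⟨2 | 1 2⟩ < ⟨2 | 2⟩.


5 minimal non-faces of Δ(Σ) (on 8 rays):

  • {6,7}:  v_{6} + v_{7} = v_{0}  →  sig = ⟨2 | 1⟩
  • {1,7}:  v_{1} + v_{7} = 2·v_{0} + v_{3} + v_{4}  →  sig = ⟨2 | 1 1 2⟩
  • {1,2,5}:  v_{1} + v_{2} + v_{5} = v_{6}  →  sig = ⟨3 | 1⟩
  • {0,3,4,6}:  v_{0} + v_{3} + v_{4} + v_{6} = v_{1}  →  sig = ⟨4 | 1⟩
  • {0,2,3,4,5}:  v_{0} + v_{2} + v_{3} + v_{4} + v_{5} = 0  →  sig = ⟨5 | 0⟩

Signatures (|P|; sorted positive RHS coefficients), sorted:
[⟨2 | 1⟩, ⟨2 | 1 1 2⟩, ⟨3 | 1⟩, ⟨4 | 1⟩, ⟨5 | 0⟩]


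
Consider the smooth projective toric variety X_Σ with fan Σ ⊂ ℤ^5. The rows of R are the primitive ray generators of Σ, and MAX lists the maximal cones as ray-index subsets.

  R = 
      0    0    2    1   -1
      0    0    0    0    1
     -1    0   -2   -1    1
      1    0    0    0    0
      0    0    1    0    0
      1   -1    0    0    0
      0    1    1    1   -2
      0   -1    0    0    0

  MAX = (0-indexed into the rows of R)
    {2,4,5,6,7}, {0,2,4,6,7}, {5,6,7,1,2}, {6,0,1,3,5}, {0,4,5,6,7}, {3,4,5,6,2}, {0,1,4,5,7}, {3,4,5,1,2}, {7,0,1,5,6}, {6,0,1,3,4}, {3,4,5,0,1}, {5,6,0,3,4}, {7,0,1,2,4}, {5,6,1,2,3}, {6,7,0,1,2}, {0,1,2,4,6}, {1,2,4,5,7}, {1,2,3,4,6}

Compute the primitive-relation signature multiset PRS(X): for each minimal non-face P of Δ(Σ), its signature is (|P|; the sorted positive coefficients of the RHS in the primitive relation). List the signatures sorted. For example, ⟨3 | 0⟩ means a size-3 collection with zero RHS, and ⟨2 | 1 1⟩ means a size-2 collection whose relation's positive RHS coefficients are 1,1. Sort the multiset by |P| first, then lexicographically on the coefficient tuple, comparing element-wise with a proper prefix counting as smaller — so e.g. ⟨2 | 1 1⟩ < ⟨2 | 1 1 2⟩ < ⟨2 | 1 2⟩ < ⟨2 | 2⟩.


5 minimal non-faces of Δ(Σ) (on 8 rays):

  {3,7}:  v_{3} + v_{7} = v_{5}  ⇒ sig = ⟨2 | 1⟩
  {0,2,3}:  v_{0} + v_{2} + v_{3} = 0  ⇒ sig = ⟨3 | 0⟩
  {0,2,5}:  v_{0} + v_{2} + v_{5} = v_{7}  ⇒ sig = ⟨3 | 1⟩
  {1,4,6,7}:  v_{1} + v_{4} + v_{6} + v_{7} = v_{0}  ⇒ sig = ⟨4 | 1⟩
  {1,4,5,6}:  v_{1} + v_{4} + v_{5} + v_{6} = v_{0} + v_{3}  ⇒ sig = ⟨4 | 1 1⟩

Sorted signature multiset PRS(X):
    ⟨2 | 1⟩
    ⟨3 | 0⟩
    ⟨3 | 1⟩
    ⟨4 | 1⟩
    ⟨4 | 1 1⟩


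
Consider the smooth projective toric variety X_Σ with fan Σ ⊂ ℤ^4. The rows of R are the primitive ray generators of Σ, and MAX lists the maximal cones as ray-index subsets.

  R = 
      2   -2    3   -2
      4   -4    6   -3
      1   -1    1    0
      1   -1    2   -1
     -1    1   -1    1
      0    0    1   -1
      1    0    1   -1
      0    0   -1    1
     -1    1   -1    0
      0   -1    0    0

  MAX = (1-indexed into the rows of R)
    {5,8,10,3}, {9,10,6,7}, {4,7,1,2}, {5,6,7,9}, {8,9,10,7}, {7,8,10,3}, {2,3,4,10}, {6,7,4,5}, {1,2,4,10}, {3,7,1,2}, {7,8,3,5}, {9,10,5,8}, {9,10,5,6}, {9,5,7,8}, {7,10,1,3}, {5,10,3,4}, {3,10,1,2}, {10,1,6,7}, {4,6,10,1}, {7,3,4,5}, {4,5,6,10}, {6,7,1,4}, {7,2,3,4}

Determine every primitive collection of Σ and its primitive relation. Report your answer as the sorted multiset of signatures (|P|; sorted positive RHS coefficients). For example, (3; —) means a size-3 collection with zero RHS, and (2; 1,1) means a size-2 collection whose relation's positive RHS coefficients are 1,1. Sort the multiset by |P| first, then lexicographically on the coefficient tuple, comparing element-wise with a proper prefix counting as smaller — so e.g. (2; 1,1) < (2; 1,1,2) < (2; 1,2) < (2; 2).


16 collections generate NE(X_Σ); each relation:

  • {3,9}:  v_{3} + v_{9} = 0 — sig = (2; —)
  • {6,8}:  v_{6} + v_{8} = 0 — sig = (2; —)
  • {1,5}:  v_{1} + v_{5} = v_{4} — sig = (2; 1)
  • {3,6}:  v_{3} + v_{6} = v_{4} — sig = (2; 1)
  • {4,8}:  v_{4} + v_{8} = v_{3} — sig = (2; 1)
  • {4,9}:  v_{4} + v_{9} = v_{6} — sig = (2; 1)
  • {2,9}:  v_{2} + v_{9} = v_{1} + v_{4} — sig = (2; 1,1)
  • {1,8}:  v_{1} + v_{8} = v_{3} + v_{7} + v_{10} — sig = (2; 1,1,1)
  • {1,9}:  v_{1} + v_{9} = v_{6} + v_{7} + v_{10} — sig = (2; 1,1,1)
  • {2,5}:  v_{2} + v_{5} = v_{3} + 2·v_{4} — sig = (2; 1,2)
  • {2,6}:  v_{2} + v_{6} = v_{1} + 2·v_{4} — sig = (2; 1,2)
  • {2,8}:  v_{2} + v_{8} = v_{1} + 2·v_{3} — sig = (2; 1,2)
  • {5,7,10}:  v_{5} + v_{7} + v_{10} = 0 — sig = (3; —)
  • {1,3,4}:  v_{1} + v_{3} + v_{4} = v_{2} — sig = (3; 1)
  • {4,7,10}:  v_{4} + v_{7} + v_{10} = v_{1} — sig = (3; 1)
  • {2,7,10}:  v_{2} + v_{7} + v_{10} = 2·v_{1} + v_{3} — sig = (3; 1,2)

Sorted signature multiset PRS(X):
{ (2; —) ×2,  (2; 1) ×4,  (2; 1,1),  (2; 1,1,1) ×2,  (2; 1,2) ×3,  (3; —),  (3; 1) ×2,  (3; 1,2) }


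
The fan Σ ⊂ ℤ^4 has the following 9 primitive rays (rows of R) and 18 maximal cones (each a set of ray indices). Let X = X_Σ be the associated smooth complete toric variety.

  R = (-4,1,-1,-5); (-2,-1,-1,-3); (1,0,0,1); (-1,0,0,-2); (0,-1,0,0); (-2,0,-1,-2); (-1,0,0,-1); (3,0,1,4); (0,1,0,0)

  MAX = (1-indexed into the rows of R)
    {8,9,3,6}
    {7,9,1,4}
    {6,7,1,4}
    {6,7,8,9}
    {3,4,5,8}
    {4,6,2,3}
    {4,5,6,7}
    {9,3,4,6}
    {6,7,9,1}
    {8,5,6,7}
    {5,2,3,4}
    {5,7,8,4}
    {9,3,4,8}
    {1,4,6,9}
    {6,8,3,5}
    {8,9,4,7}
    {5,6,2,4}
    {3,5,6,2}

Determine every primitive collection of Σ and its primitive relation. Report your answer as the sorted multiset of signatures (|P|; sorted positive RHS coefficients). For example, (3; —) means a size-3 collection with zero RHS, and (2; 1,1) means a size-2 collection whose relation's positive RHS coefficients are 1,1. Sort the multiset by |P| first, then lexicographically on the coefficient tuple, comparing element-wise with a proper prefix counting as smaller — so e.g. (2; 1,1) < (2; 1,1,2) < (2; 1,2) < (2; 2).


Σ has 12 primitive collections:

  P = {3,7}:  v_{3} + v_{7} = 0  so sig = (2; —)
  P = {5,9}:  v_{5} + v_{9} = 0  so sig = (2; —)
  P = {1,8}:  v_{1} + v_{8} = v_{7} + v_{9}  so sig = (2; 1,1)
  P = {2,8}:  v_{2} + v_{8} = v_{3} + v_{5}  so sig = (2; 1,1)
  P = {1,3}:  v_{1} + v_{3} = v_{4} + v_{6} + v_{9}  so sig = (2; 1,1,1)
  P = {1,5}:  v_{1} + v_{5} = v_{4} + v_{6} + v_{7}  so sig = (2; 1,1,1)
  P = {2,7}:  v_{2} + v_{7} = v_{4} + v_{5} + v_{6}  so sig = (2; 1,1,1)
  P = {2,9}:  v_{2} + v_{9} = v_{3} + v_{4} + v_{6}  so sig = (2; 1,1,1)
  P = {1,2}:  v_{1} + v_{2} = 2·v_{4} + 2·v_{6}  so sig = (2; 2,2)
  P = {4,6,8}:  v_{4} + v_{6} + v_{8} = 0  so sig = (3; —)
  P = {3,4,5,6}:  v_{3} + v_{4} + v_{5} + v_{6} = v_{2}  so sig = (4; 1)
  P = {4,6,7,9}:  v_{4} + v_{6} + v_{7} + v_{9} = v_{1}  so sig = (4; 1)

Signatures (|P|; sorted positive RHS coefficients), sorted:
    (2; —)
    (2; —)
    (2; 1,1)
    (2; 1,1)
    (2; 1,1,1)
    (2; 1,1,1)
    (2; 1,1,1)
    (2; 1,1,1)
    (2; 2,2)
    (3; —)
    (4; 1)
    (4; 1)


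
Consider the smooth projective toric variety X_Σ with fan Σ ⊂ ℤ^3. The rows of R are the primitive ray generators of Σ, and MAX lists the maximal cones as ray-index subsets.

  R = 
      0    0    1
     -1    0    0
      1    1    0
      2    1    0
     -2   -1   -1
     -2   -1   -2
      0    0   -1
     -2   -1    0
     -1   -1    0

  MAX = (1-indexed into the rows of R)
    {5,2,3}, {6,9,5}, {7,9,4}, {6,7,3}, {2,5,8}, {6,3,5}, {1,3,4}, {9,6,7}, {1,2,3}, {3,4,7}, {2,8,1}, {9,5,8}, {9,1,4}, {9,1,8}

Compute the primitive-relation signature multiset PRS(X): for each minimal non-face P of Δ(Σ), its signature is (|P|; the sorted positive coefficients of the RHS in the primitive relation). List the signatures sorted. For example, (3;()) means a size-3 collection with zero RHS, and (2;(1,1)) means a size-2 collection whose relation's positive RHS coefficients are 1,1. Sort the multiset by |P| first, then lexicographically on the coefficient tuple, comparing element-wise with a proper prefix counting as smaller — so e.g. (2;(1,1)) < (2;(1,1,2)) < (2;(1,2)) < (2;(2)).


Primitive collections (15):

  {1,7}:  v_{1} + v_{7} = 0  so sig = (2;())
  {3,9}:  v_{3} + v_{9} = 0  so sig = (2;())
  {4,8}:  v_{4} + v_{8} = 0  so sig = (2;())
  {1,5}:  v_{1} + v_{5} = v_{8}  so sig = (2;(1))
  {1,6}:  v_{1} + v_{6} = v_{5}  so sig = (2;(1))
  {2,4}:  v_{2} + v_{4} = v_{3}  so sig = (2;(1))
  {2,9}:  v_{2} + v_{9} = v_{8}  so sig = (2;(1))
  {3,8}:  v_{3} + v_{8} = v_{2}  so sig = (2;(1))
  {4,5}:  v_{4} + v_{5} = v_{7}  so sig = (2;(1))
  {5,7}:  v_{5} + v_{7} = v_{6}  so sig = (2;(1))
  {7,8}:  v_{7} + v_{8} = v_{5}  so sig = (2;(1))
  {2,7}:  v_{2} + v_{7} = v_{3} + v_{5}  so sig = (2;(1,1))
  {2,6}:  v_{2} + v_{6} = v_{3} + 2·v_{5}  so sig = (2;(1,2))
  {4,6}:  v_{4} + v_{6} = 2·v_{7}  so sig = (2;(2))
  {6,8}:  v_{6} + v_{8} = 2·v_{5}  so sig = (2;(2))

Sorted signature multiset PRS(X):
    |P|=2: 15 collections, coeffs (), (), (), (1), (1), (1), (1), (1), (1), (1), (1), (1,1), (1,2), (2), (2)


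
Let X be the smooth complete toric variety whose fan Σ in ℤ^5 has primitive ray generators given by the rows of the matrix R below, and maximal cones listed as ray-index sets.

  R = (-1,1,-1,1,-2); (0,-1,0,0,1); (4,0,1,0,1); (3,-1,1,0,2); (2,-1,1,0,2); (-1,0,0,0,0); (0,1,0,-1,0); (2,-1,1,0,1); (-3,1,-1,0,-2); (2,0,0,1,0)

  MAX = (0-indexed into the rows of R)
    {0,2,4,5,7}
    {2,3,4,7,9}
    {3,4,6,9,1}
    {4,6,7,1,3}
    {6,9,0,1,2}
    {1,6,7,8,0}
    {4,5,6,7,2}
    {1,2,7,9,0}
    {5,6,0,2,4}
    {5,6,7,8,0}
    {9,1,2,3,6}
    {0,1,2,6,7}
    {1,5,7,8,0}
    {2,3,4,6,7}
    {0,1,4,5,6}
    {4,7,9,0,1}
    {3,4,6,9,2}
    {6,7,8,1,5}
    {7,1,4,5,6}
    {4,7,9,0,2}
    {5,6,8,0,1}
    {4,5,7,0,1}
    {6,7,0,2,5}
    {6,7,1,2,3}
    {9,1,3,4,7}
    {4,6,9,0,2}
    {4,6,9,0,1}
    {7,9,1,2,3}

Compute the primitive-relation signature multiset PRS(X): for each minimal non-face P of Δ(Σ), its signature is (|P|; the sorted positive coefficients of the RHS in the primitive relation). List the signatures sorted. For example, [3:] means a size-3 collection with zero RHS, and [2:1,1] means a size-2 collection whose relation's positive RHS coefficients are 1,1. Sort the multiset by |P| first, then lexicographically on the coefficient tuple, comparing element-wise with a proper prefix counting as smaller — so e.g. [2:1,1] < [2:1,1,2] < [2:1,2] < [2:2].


Primitive collections (12):

  P = {3,8}:  v_{3} + v_{8} = 0  ⟹  sig = [2:]
  P = {0,3}:  v_{0} + v_{3} = v_{9}  ⟹  sig = [2:1]
  P = {3,5}:  v_{3} + v_{5} = v_{4}  ⟹  sig = [2:1]
  P = {4,8}:  v_{4} + v_{8} = v_{5}  ⟹  sig = [2:1]
  P = {8,9}:  v_{8} + v_{9} = v_{0}  ⟹  sig = [2:1]
  P = {5,9}:  v_{5} + v_{9} = v_{0} + v_{4}  ⟹  sig = [2:1,1]
  P = {2,8}:  v_{2} + v_{8} = v_{0} + v_{6} + v_{7}  ⟹  sig = [2:1,1,1]
  P = {1,2,5}:  v_{1} + v_{2} + v_{5} = v_{3}  ⟹  sig = [3:1]
  P = {6,7,9}:  v_{6} + v_{7} + v_{9} = v_{2}  ⟹  sig = [3:1]
  P = {1,2,4}:  v_{1} + v_{2} + v_{4} = 2·v_{3}  ⟹  sig = [3:2]
  P = {0,4,6,7}:  v_{0} + v_{4} + v_{6} + v_{7} = v_{2} + v_{5}  ⟹  sig = [4:1,1]
  P = {0,1,5,6,7}:  v_{0} + v_{1} + v_{5} + v_{6} + v_{7} = 0  ⟹  sig = [5:]

so the primitive-relation signature multiset is
    |P|=2: 7 collections, coeffs (), (1), (1), (1), (1), (1,1), (1,1,1)
    |P|=3: 3 collections, coeffs (1), (1), (2)
    |P|=4: 1 collection, coeffs (1,1)
    |P|=5: 1 collection, coeffs ()


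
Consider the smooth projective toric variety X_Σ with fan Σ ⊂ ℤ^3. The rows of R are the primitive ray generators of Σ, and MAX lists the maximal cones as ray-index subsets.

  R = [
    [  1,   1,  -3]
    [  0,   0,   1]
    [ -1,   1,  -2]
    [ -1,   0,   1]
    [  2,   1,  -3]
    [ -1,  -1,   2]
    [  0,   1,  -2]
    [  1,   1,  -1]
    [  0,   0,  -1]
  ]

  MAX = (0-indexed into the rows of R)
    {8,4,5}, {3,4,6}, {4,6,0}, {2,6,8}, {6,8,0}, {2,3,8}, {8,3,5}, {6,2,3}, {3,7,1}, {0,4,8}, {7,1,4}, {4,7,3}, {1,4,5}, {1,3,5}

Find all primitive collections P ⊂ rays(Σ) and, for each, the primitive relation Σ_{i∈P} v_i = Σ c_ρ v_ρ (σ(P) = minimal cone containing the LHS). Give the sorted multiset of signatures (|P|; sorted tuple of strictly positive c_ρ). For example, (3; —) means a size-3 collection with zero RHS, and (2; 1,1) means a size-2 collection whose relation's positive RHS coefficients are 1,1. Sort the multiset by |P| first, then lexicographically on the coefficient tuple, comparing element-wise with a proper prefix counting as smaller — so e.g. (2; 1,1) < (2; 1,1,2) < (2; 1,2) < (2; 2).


Σ has 20 primitive collections:

  P={1,8}:  v_{1} + v_{8} = 0 ; sig = (2; —)
  P={0,3}:  v_{0} + v_{3} = v_{6} ; sig = (2; 1)
  P={0,5}:  v_{0} + v_{5} = v_{8} ; sig = (2; 1)
  P={5,7}:  v_{5} + v_{7} = v_{1} ; sig = (2; 1)
  P={0,1}:  v_{0} + v_{1} = v_{3} + v_{4} ; sig = (2; 1,1)
  P={1,2}:  v_{1} + v_{2} = v_{3} + v_{6} ; sig = (2; 1,1)
  P={2,4}:  v_{2} + v_{4} = v_{0} + v_{6} ; sig = (2; 1,1)
  P={5,6}:  v_{5} + v_{6} = v_{3} + v_{8} ; sig = (2; 1,1)
  P={7,8}:  v_{7} + v_{8} = v_{3} + v_{4} ; sig = (2; 1,1)
  P={2,7}:  v_{2} + v_{7} = 2·v_{3} + v_{4} + v_{6} ; sig = (2; 1,1,2)
  P={0,2}:  v_{0} + v_{2} = 2·v_{6} + v_{8} ; sig = (2; 1,2)
  P={1,6}:  v_{1} + v_{6} = 2·v_{3} + v_{4} ; sig = (2; 1,2)
  P={0,7}:  v_{0} + v_{7} = 2·v_{3} + 2·v_{4} ; sig = (2; 2,2)
  P={2,5}:  v_{2} + v_{5} = 2·v_{3} + 2·v_{8} ; sig = (2; 2,2)
  P={6,7}:  v_{6} + v_{7} = 3·v_{3} + 2·v_{4} ; sig = (2; 2,3)
  P={3,4,5}:  v_{3} + v_{4} + v_{5} = 0 ; sig = (3; —)
  P={1,3,4}:  v_{1} + v_{3} + v_{4} = v_{7} ; sig = (3; 1)
  P={3,4,8}:  v_{3} + v_{4} + v_{8} = v_{0} ; sig = (3; 1)
  P={3,6,8}:  v_{3} + v_{6} + v_{8} = v_{2} ; sig = (3; 1)
  P={4,6,8}:  v_{4} + v_{6} + v_{8} = 2·v_{0} ; sig = (3; 2)

so the primitive-relation signature multiset is
    |P|=2: 15 collections, coeffs (), (1), (1), (1), (1,1), (1,1), (1,1), (1,1), (1,1), (1,1,2), (1,2), (1,2), (2,2), (2,2), (2,3)
    |P|=3: 5 collections, coeffs (), (1), (1), (1), (2)


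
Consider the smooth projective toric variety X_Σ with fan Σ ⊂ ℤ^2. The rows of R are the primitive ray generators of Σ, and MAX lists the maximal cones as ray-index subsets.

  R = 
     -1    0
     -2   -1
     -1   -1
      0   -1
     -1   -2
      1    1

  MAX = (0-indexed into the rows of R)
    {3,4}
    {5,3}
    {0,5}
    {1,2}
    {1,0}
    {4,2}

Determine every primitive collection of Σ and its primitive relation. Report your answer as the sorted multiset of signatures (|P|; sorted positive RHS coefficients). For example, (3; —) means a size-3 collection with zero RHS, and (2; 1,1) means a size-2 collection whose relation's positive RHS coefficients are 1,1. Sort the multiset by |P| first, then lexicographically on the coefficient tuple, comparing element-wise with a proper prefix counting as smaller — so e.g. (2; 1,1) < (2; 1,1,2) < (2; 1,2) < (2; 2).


The 9 primitive collections of Σ (r=6, n=2):

  P = {2,5}:  v_{2} + v_{5} = 0  ⇒ sig = (2; —)
  P = {0,2}:  v_{0} + v_{2} = v_{1}  ⇒ sig = (2; 1)
  P = {0,3}:  v_{0} + v_{3} = v_{2}  ⇒ sig = (2; 1)
  P = {1,5}:  v_{1} + v_{5} = v_{0}  ⇒ sig = (2; 1)
  P = {2,3}:  v_{2} + v_{3} = v_{4}  ⇒ sig = (2; 1)
  P = {4,5}:  v_{4} + v_{5} = v_{3}  ⇒ sig = (2; 1)
  P = {0,4}:  v_{0} + v_{4} = 2·v_{2}  ⇒ sig = (2; 2)
  P = {1,3}:  v_{1} + v_{3} = 2·v_{2}  ⇒ sig = (2; 2)
  P = {1,4}:  v_{1} + v_{4} = 3·v_{2}  ⇒ sig = (2; 3)

Hence PRS(X_Σ) =
{ (2; —),  (2; 1) ×5,  (2; 2) ×2,  (2; 3) }


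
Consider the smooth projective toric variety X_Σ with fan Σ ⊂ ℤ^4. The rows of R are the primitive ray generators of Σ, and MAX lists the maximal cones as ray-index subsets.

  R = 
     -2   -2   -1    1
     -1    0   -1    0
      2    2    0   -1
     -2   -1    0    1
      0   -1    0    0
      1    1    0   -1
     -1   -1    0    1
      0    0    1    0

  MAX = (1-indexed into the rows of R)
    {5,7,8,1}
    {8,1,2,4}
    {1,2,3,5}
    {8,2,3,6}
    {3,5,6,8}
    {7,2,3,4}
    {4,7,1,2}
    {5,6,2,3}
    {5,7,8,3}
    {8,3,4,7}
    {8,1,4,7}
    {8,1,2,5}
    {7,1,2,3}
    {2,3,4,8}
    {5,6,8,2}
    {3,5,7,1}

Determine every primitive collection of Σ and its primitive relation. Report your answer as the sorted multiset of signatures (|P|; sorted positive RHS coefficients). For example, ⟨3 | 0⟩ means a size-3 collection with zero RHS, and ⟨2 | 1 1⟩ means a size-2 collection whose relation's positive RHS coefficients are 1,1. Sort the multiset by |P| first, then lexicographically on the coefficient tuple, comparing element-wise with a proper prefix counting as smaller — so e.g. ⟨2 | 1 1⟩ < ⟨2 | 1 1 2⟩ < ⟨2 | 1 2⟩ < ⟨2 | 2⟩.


|primitive collections| = 9. Relations:

  • {6,7}:  v_{6} + v_{7} = 0  →  sig = ⟨2 | 0⟩
  • {1,6}:  v_{1} + v_{6} = v_{2} + v_{5}  →  sig = ⟨2 | 1 1⟩
  • {4,5}:  v_{4} + v_{5} = v_{1} + v_{8}  →  sig = ⟨2 | 1 1⟩
  • {4,6}:  v_{4} + v_{6} = v_{2} + v_{8}  →  sig = ⟨2 | 1 1⟩
  • {1,3,8}:  v_{1} + v_{3} + v_{8} = 0  →  sig = ⟨3 | 0⟩
  • {2,5,7}:  v_{2} + v_{5} + v_{7} = v_{1}  →  sig = ⟨3 | 1⟩
  • {2,7,8}:  v_{2} + v_{7} + v_{8} = v_{4}  →  sig = ⟨3 | 1⟩
  • {1,3,4}:  v_{1} + v_{3} + v_{4} = v_{2} + v_{7}  →  sig = ⟨3 | 1 1⟩
  • {2,3,5,8}:  v_{2} + v_{3} + v_{5} + v_{8} = v_{6}  →  sig = ⟨4 | 1⟩

Signatures (|P|; sorted positive RHS coefficients), sorted:
{ ⟨2 | 0⟩,  ⟨2 | 1 1⟩ ×3,  ⟨3 | 0⟩,  ⟨3 | 1⟩ ×2,  ⟨3 | 1 1⟩,  ⟨4 | 1⟩ }


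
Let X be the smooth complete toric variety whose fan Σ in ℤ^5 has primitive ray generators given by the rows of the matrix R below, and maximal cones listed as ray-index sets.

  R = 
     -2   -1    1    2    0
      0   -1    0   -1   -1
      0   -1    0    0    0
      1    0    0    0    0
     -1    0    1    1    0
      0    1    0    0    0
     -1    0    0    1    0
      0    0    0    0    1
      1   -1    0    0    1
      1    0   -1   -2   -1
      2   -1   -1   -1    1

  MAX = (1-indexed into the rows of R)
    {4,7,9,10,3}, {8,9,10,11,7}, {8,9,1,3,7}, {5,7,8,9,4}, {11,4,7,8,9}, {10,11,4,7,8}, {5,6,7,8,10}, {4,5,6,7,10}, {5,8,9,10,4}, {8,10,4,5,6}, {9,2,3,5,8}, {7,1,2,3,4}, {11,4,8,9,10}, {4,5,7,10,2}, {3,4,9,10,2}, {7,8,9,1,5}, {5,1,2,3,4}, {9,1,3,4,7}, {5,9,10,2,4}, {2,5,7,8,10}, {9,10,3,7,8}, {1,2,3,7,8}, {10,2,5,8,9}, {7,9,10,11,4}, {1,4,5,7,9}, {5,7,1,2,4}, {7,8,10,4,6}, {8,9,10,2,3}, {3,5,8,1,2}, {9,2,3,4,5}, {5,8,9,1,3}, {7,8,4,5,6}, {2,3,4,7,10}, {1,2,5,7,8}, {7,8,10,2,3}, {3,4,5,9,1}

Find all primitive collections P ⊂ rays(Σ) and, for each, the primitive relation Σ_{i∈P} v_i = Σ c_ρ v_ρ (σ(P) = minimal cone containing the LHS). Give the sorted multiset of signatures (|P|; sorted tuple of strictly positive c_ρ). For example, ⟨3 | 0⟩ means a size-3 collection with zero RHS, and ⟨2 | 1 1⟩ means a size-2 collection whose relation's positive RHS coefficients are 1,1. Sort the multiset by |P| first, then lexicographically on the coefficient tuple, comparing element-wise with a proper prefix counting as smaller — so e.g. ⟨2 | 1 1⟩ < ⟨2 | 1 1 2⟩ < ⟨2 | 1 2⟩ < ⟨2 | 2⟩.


20 collections generate NE(X_Σ); each relation:

  • {3,6}:  v_{3} + v_{6} = 0  →  sig = ⟨2 | 0⟩
  • {5,11}:  v_{5} + v_{11} = v_{9}  →  sig = ⟨2 | 1⟩
  • {1,6}:  v_{1} + v_{6} = v_{5} + v_{7}  →  sig = ⟨2 | 1 1⟩
  • {1,10}:  v_{1} + v_{10} = v_{2} + v_{7}  →  sig = ⟨2 | 1 1⟩
  • {2,6}:  v_{2} + v_{6} = v_{5} + v_{10}  →  sig = ⟨2 | 1 1⟩
  • {6,9}:  v_{6} + v_{9} = v_{4} + v_{8}  →  sig = ⟨2 | 1 1⟩
  • {1,11}:  v_{1} + v_{11} = v_{3} + v_{7} + v_{9}  →  sig = ⟨2 | 1 1 1⟩
  • {2,11}:  v_{2} + v_{11} = v_{3} + v_{9} + v_{10}  →  sig = ⟨2 | 1 1 1⟩
  • {3,11}:  v_{3} + v_{11} = v_{7} + 2·v_{9} + v_{10}  →  sig = ⟨2 | 1 1 2⟩
  • {6,11}:  v_{6} + v_{11} = 2·v_{4} + v_{7} + 2·v_{8} + v_{10}  →  sig = ⟨2 | 1 1 2 2⟩
  • {3,4,8}:  v_{3} + v_{4} + v_{8} = v_{9}  →  sig = ⟨3 | 1⟩
  • {3,5,7}:  v_{3} + v_{5} + v_{7} = v_{1}  →  sig = ⟨3 | 1⟩
  • {3,5,10}:  v_{3} + v_{5} + v_{10} = v_{2}  →  sig = ⟨3 | 1⟩
  • {1,4,8}:  v_{1} + v_{4} + v_{8} = v_{5} + v_{7} + v_{9}  →  sig = ⟨3 | 1 1 1⟩
  • {2,4,8}:  v_{2} + v_{4} + v_{8} = v_{5} + v_{9} + v_{10}  →  sig = ⟨3 | 1 1 1⟩
  • {1,2,9}:  v_{1} + v_{2} + v_{9} = 3·v_{3} + v_{5}  →  sig = ⟨3 | 1 3⟩
  • {2,7,9}:  v_{2} + v_{7} + v_{9} = 2·v_{3}  →  sig = ⟨3 | 2⟩
  • {5,7,9,10}:  v_{5} + v_{7} + v_{9} + v_{10} = v_{3}  →  sig = ⟨4 | 1⟩
  • {4,5,7,8,10}:  v_{4} + v_{5} + v_{7} + v_{8} + v_{10} = 0  →  sig = ⟨5 | 0⟩
  • {4,7,8,9,10}:  v_{4} + v_{7} + v_{8} + v_{9} + v_{10} = v_{11}  →  sig = ⟨5 | 1⟩

Sorted signature multiset PRS(X):
    ⟨2 | 0⟩
    ⟨2 | 1⟩
    ⟨2 | 1 1⟩
    ⟨2 | 1 1⟩
    ⟨2 | 1 1⟩
    ⟨2 | 1 1⟩
    ⟨2 | 1 1 1⟩
    ⟨2 | 1 1 1⟩
    ⟨2 | 1 1 2⟩
    ⟨2 | 1 1 2 2⟩
    ⟨3 | 1⟩
    ⟨3 | 1⟩
    ⟨3 | 1⟩
    ⟨3 | 1 1 1⟩
    ⟨3 | 1 1 1⟩
    ⟨3 | 1 3⟩
    ⟨3 | 2⟩
    ⟨4 | 1⟩
    ⟨5 | 0⟩
    ⟨5 | 1⟩


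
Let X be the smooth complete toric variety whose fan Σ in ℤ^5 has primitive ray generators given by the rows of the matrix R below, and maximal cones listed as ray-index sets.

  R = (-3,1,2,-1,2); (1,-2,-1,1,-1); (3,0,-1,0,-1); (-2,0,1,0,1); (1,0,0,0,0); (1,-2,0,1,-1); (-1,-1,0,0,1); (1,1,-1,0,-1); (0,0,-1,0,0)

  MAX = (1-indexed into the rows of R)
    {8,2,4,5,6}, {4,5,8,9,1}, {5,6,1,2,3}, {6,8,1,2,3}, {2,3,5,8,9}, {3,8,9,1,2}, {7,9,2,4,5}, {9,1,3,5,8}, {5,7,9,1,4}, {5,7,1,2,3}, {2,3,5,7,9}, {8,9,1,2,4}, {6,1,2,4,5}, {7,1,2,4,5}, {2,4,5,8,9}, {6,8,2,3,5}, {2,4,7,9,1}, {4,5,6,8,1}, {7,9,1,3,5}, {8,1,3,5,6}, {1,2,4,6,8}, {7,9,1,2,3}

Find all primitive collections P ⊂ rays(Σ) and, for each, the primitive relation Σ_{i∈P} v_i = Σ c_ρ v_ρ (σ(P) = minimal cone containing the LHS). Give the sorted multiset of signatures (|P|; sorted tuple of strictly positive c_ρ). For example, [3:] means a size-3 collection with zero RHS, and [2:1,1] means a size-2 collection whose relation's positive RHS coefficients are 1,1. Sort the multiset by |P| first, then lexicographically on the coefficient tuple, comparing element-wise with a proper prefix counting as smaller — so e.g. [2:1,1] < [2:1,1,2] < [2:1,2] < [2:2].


|primitive collections| = 6. Relations:

  • {3,4}:  v_{3} + v_{4} = v_{5} — sig = [2:1]
  • {6,9}:  v_{6} + v_{9} = v_{2} — sig = [2:1]
  • {7,8}:  v_{7} + v_{8} = v_{9} — sig = [2:1]
  • {6,7}:  v_{6} + v_{7} = v_{1} + 2·v_{2} + v_{5} — sig = [2:1,1,2]
  • {1,2,5,8}:  v_{1} + v_{2} + v_{5} + v_{8} = 0 — sig = [4:]
  • {1,2,5,9}:  v_{1} + v_{2} + v_{5} + v_{9} = v_{7} — sig = [4:1]

so the primitive-relation signature multiset is
{ [2:1] ×3,  [2:1,1,2],  [4:],  [4:1] }


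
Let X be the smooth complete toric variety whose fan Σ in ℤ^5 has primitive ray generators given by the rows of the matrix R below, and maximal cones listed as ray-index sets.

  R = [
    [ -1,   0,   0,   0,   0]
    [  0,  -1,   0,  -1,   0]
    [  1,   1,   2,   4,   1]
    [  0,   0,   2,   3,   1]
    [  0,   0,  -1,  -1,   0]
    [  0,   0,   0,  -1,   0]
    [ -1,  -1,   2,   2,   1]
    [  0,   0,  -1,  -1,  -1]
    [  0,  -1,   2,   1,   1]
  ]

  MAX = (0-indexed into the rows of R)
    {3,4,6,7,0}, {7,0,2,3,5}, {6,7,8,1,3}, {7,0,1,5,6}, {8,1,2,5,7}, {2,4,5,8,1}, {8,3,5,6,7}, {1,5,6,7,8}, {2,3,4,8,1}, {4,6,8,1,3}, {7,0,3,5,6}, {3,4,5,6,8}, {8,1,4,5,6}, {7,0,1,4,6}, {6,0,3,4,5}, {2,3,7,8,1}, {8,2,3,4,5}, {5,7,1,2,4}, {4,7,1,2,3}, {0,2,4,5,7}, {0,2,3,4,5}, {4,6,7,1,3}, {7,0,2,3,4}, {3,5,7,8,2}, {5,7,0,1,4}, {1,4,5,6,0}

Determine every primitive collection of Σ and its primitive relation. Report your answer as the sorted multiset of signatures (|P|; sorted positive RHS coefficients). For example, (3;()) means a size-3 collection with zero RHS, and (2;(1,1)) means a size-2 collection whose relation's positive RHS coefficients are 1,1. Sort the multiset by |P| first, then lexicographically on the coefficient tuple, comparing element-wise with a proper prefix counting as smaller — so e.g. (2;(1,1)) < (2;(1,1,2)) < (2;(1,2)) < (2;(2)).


Primitive collections (8):

  {0,8}:  v_{0} + v_{8} = v_{5} + v_{6}  so sig = (2;(1,1))
  {2,6}:  v_{2} + v_{6} = 2·v_{3}  so sig = (2;(2))
  {0,1,2}:  v_{0} + v_{1} + v_{2} = v_{3}  so sig = (3;(1))
  {0,1,3}:  v_{0} + v_{1} + v_{3} = v_{6}  so sig = (3;(1))
  {1,3,5}:  v_{1} + v_{3} + v_{5} = v_{8}  so sig = (3;(1))
  {4,7,8}:  v_{4} + v_{7} + v_{8} = v_{1}  so sig = (3;(1))
  {3,4,5,7}:  v_{3} + v_{4} + v_{5} + v_{7} = 0  so sig = (4;())
  {4,5,6,7}:  v_{4} + v_{5} + v_{6} + v_{7} = v_{0} + v_{1}  so sig = (4;(1,1))

Hence PRS(X_Σ) =
[(2;(1,1)), (2;(2)), (3;(1)), (3;(1)), (3;(1)), (3;(1)), (4;()), (4;(1,1))]


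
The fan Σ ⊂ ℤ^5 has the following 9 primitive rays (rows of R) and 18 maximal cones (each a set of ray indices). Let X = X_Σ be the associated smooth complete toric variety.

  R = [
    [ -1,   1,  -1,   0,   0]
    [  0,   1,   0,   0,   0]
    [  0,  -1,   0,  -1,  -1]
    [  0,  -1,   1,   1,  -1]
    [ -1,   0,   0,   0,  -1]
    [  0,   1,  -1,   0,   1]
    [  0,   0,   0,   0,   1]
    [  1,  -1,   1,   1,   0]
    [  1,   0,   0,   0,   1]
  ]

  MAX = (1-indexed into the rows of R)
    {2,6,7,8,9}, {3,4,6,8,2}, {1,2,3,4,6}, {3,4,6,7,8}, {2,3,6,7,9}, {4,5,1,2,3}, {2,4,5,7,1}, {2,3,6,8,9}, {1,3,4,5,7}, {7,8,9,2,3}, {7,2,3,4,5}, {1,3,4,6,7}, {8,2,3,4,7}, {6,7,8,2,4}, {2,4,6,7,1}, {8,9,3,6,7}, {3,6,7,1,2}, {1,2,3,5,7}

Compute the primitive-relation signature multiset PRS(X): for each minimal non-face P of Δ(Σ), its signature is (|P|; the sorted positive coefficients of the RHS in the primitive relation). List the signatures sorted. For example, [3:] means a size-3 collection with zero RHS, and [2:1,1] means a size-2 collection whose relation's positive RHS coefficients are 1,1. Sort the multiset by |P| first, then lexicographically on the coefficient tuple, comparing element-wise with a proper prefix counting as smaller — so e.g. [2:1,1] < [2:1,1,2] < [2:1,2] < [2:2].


9 minimal non-faces of Δ(Σ) (on 9 rays):

  • {5,9}:  v_{5} + v_{9} = 0  so sig = [2:]
  • {1,9}:  v_{1} + v_{9} = v_{6}  so sig = [2:1]
  • {4,9}:  v_{4} + v_{9} = v_{8}  so sig = [2:1]
  • {5,6}:  v_{5} + v_{6} = v_{1}  so sig = [2:1]
  • {5,8}:  v_{5} + v_{8} = v_{4}  so sig = [2:1]
  • {1,8}:  v_{1} + v_{8} = v_{4} + v_{6}  so sig = [2:1,1]
  • {2,3,4,6,7}:  v_{2} + v_{3} + v_{4} + v_{6} + v_{7} = 0  so sig = [5:]
  • {1,2,3,4,7}:  v_{1} + v_{2} + v_{3} + v_{4} + v_{7} = v_{5}  so sig = [5:1]
  • {2,3,6,7,8}:  v_{2} + v_{3} + v_{6} + v_{7} + v_{8} = v_{9}  so sig = [5:1]

Hence PRS(X_Σ) =
{ [2:],  [2:1] ×4,  [2:1,1],  [5:],  [5:1] ×2 }


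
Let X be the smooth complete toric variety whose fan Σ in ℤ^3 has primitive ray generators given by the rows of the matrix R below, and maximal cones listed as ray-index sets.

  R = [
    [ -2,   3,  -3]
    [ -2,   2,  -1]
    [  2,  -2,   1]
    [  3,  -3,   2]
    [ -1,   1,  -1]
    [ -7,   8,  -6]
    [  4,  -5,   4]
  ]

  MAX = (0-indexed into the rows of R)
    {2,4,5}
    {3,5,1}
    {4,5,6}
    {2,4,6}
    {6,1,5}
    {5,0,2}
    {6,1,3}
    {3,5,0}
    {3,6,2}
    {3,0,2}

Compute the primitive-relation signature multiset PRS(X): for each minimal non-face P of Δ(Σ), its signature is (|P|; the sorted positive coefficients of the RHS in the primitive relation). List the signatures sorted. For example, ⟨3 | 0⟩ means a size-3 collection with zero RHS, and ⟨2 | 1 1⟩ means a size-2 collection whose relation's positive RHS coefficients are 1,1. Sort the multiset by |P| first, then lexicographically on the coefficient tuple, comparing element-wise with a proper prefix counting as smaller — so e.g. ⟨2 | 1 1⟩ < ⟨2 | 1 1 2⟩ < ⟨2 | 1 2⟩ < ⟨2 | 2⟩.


The 9 primitive collections of Σ (r=7, n=3):

  P = {1,2}:  v_{1} + v_{2} = 0  ⟹  sig = ⟨2 | 0⟩
  P = {0,6}:  v_{0} + v_{6} = v_{2}  ⟹  sig = ⟨2 | 1⟩
  P = {3,4}:  v_{3} + v_{4} = v_{2}  ⟹  sig = ⟨2 | 1⟩
  P = {0,1}:  v_{0} + v_{1} = v_{3} + v_{5}  ⟹  sig = ⟨2 | 1 1⟩
  P = {1,4}:  v_{1} + v_{4} = v_{5} + v_{6}  ⟹  sig = ⟨2 | 1 1⟩
  P = {0,4}:  v_{0} + v_{4} = 2·v_{2} + v_{5}  ⟹  sig = ⟨2 | 1 2⟩
  P = {3,5,6}:  v_{3} + v_{5} + v_{6} = 0  ⟹  sig = ⟨3 | 0⟩
  P = {2,3,5}:  v_{2} + v_{3} + v_{5} = v_{0}  ⟹  sig = ⟨3 | 1⟩
  P = {2,5,6}:  v_{2} + v_{5} + v_{6} = v_{4}  ⟹  sig = ⟨3 | 1⟩

Sorted signature multiset PRS(X):
{ ⟨2 | 0⟩,  ⟨2 | 1⟩ ×2,  ⟨2 | 1 1⟩ ×2,  ⟨2 | 1 2⟩,  ⟨3 | 0⟩,  ⟨3 | 1⟩ ×2 }


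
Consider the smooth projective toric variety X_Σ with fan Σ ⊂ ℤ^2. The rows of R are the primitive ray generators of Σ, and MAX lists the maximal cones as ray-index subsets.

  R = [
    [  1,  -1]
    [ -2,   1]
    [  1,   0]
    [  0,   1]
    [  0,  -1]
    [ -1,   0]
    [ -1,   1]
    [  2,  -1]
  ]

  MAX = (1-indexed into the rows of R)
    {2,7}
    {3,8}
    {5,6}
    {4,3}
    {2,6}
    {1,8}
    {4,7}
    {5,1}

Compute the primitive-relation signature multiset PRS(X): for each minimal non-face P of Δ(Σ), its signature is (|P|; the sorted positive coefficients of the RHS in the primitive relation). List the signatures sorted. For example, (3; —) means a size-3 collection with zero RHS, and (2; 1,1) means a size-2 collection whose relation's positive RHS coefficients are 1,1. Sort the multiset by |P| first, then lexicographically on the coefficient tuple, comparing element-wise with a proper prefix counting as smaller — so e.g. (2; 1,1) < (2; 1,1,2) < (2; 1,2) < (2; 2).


Δ(Σ) — 8 vertices, 20 min non-faces:

  P={1,7}:  v_{1} + v_{7} = 0 ; sig = (2; —)
  P={2,8}:  v_{2} + v_{8} = 0 ; sig = (2; —)
  P={3,6}:  v_{3} + v_{6} = 0 ; sig = (2; —)
  P={4,5}:  v_{4} + v_{5} = 0 ; sig = (2; —)
  P={1,2}:  v_{1} + v_{2} = v_{6} ; sig = (2; 1)
  P={1,3}:  v_{1} + v_{3} = v_{8} ; sig = (2; 1)
  P={1,4}:  v_{1} + v_{4} = v_{3} ; sig = (2; 1)
  P={1,6}:  v_{1} + v_{6} = v_{5} ; sig = (2; 1)
  P={2,3}:  v_{2} + v_{3} = v_{7} ; sig = (2; 1)
  P={3,5}:  v_{3} + v_{5} = v_{1} ; sig = (2; 1)
  P={3,7}:  v_{3} + v_{7} = v_{4} ; sig = (2; 1)
  P={4,6}:  v_{4} + v_{6} = v_{7} ; sig = (2; 1)
  P={5,7}:  v_{5} + v_{7} = v_{6} ; sig = (2; 1)
  P={6,7}:  v_{6} + v_{7} = v_{2} ; sig = (2; 1)
  P={6,8}:  v_{6} + v_{8} = v_{1} ; sig = (2; 1)
  P={7,8}:  v_{7} + v_{8} = v_{3} ; sig = (2; 1)
  P={2,4}:  v_{2} + v_{4} = 2·v_{7} ; sig = (2; 2)
  P={2,5}:  v_{2} + v_{5} = 2·v_{6} ; sig = (2; 2)
  P={4,8}:  v_{4} + v_{8} = 2·v_{3} ; sig = (2; 2)
  P={5,8}:  v_{5} + v_{8} = 2·v_{1} ; sig = (2; 2)

Signatures (|P|; sorted positive RHS coefficients), sorted:
{ (2; —) ×4,  (2; 1) ×12,  (2; 2) ×4 }


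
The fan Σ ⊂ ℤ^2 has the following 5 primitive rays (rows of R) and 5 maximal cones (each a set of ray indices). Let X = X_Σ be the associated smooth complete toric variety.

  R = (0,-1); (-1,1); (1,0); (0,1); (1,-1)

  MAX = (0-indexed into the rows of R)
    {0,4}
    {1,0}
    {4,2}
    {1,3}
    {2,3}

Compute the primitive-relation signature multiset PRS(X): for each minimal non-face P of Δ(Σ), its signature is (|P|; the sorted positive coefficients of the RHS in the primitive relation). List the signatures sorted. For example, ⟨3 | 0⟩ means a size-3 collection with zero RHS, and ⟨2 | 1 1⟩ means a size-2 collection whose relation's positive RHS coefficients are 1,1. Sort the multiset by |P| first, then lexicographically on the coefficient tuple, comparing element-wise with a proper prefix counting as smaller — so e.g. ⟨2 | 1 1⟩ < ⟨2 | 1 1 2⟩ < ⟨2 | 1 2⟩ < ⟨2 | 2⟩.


Minimal non-faces — 5 found among 5 rays, 5 max cones:

  P = {0,3}:  v_{0} + v_{3} = 0  →  sig = ⟨2 | 0⟩
  P = {1,4}:  v_{1} + v_{4} = 0  →  sig = ⟨2 | 0⟩
  P = {0,2}:  v_{0} + v_{2} = v_{4}  →  sig = ⟨2 | 1⟩
  P = {1,2}:  v_{1} + v_{2} = v_{3}  →  sig = ⟨2 | 1⟩
  P = {3,4}:  v_{3} + v_{4} = v_{2}  →  sig = ⟨2 | 1⟩

Sorted signature multiset PRS(X):
{ ⟨2 | 0⟩ ×2,  ⟨2 | 1⟩ ×3 }


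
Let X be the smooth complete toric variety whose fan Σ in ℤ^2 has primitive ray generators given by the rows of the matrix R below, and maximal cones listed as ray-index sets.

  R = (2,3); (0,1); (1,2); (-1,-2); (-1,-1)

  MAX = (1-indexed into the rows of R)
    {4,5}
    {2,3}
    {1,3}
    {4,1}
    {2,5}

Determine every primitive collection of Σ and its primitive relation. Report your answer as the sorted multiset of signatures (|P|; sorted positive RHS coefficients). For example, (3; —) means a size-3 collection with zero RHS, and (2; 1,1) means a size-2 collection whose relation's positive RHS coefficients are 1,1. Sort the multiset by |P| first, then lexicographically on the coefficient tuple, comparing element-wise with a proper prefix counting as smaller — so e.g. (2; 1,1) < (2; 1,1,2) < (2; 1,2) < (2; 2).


The 5 primitive collections of Σ (r=5, n=2):

  • {3,4}:  v_{3} + v_{4} = 0 — sig = (2; —)
  • {1,5}:  v_{1} + v_{5} = v_{3} — sig = (2; 1)
  • {2,4}:  v_{2} + v_{4} = v_{5} — sig = (2; 1)
  • {3,5}:  v_{3} + v_{5} = v_{2} — sig = (2; 1)
  • {1,2}:  v_{1} + v_{2} = 2·v_{3} — sig = (2; 2)

so the primitive-relation signature multiset is
    |P|=2: 5 collections, coeffs (), (1), (1), (1), (2)


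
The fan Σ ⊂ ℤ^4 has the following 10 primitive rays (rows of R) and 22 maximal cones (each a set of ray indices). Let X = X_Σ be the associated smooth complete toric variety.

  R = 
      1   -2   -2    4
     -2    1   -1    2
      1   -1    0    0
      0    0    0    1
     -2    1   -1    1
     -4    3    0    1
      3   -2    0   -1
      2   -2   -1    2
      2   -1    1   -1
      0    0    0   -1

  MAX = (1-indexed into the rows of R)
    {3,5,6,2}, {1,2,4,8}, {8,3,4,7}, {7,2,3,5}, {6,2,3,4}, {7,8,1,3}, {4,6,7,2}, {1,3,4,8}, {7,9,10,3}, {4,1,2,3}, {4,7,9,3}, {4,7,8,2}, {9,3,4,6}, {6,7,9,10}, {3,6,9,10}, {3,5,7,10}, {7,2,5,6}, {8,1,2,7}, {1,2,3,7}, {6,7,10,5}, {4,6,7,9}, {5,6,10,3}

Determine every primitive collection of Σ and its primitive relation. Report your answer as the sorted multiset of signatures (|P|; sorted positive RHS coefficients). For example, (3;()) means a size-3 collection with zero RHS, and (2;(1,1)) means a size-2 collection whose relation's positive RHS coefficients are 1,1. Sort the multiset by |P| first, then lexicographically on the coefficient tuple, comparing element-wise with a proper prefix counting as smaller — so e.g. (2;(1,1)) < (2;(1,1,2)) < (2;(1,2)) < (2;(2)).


|primitive collections| = 17. Relations:

  {4,10}:  v_{4} + v_{10} = 0 — sig = (2;())
  {5,9}:  v_{5} + v_{9} = 0 — sig = (2;())
  {2,9}:  v_{2} + v_{9} = v_{4} — sig = (2;(1))
  {2,10}:  v_{2} + v_{10} = v_{5} — sig = (2;(1))
  {4,5}:  v_{4} + v_{5} = v_{2} — sig = (2;(1))
  {6,8}:  v_{6} + v_{8} = v_{2} + v_{4} — sig = (2;(1,1))
  {1,9}:  v_{1} + v_{9} = v_{3} + v_{4} + v_{8} — sig = (2;(1,1,1))
  {8,10}:  v_{8} + v_{10} = v_{2} + v_{3} + v_{7} — sig = (2;(1,1,1))
  {1,6}:  v_{1} + v_{6} = 2·v_{2} + v_{3} + v_{4} — sig = (2;(1,1,2))
  {5,8}:  v_{5} + v_{8} = 2·v_{2} + v_{3} + v_{7} — sig = (2;(1,1,2))
  {8,9}:  v_{8} + v_{9} = v_{3} + 2·v_{4} + v_{7} — sig = (2;(1,1,2))
  {1,10}:  v_{1} + v_{10} = 2·v_{2} + 2·v_{3} + v_{7} — sig = (2;(1,2,2))
  {1,5}:  v_{1} + v_{5} = 3·v_{2} + 2·v_{3} + v_{7} — sig = (2;(1,2,3))
  {3,6,7}:  v_{3} + v_{6} + v_{7} = 0 — sig = (3;())
  {2,3,8}:  v_{2} + v_{3} + v_{8} = v_{1} — sig = (3;(1))
  {1,4,7}:  v_{1} + v_{4} + v_{7} = 2·v_{8} — sig = (3;(2))
  {2,3,4,7}:  v_{2} + v_{3} + v_{4} + v_{7} = v_{8} — sig = (4;(1))

so the primitive-relation signature multiset is
    (2;())
    (2;())
    (2;(1))
    (2;(1))
    (2;(1))
    (2;(1,1))
    (2;(1,1,1))
    (2;(1,1,1))
    (2;(1,1,2))
    (2;(1,1,2))
    (2;(1,1,2))
    (2;(1,2,2))
    (2;(1,2,3))
    (3;())
    (3;(1))
    (3;(2))
    (4;(1))


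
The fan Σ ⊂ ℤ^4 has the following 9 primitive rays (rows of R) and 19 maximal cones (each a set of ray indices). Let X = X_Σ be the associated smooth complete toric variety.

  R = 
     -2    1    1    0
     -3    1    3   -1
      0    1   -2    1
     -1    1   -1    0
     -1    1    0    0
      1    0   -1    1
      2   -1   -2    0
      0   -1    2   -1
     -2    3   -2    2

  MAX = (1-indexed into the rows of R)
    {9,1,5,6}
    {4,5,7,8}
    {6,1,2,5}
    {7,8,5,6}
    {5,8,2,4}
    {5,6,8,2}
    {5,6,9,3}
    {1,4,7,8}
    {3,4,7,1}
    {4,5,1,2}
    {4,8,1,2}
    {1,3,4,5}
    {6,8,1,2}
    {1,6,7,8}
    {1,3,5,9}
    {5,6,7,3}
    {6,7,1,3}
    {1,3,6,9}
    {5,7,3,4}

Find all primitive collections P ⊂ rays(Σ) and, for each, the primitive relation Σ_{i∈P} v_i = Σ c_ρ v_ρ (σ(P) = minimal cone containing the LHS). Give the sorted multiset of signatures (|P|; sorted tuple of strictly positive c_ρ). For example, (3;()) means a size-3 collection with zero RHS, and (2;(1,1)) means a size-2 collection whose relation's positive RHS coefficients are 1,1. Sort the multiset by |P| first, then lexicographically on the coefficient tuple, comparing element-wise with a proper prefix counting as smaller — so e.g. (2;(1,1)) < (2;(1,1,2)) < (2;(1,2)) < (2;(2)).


The 11 primitive collections of Σ (r=9, n=4):

  • {3,8}:  v_{3} + v_{8} = 0  ⟹  sig = (2;())
  • {4,6}:  v_{4} + v_{6} = v_{3}  ⟹  sig = (2;(1))
  • {2,3}:  v_{2} + v_{3} = v_{1} + v_{5}  ⟹  sig = (2;(1,1))
  • {2,7}:  v_{2} + v_{7} = v_{4} + v_{8}  ⟹  sig = (2;(1,1))
  • {8,9}:  v_{8} + v_{9} = v_{1} + v_{5} + v_{6}  ⟹  sig = (2;(1,1,1))
  • {4,9}:  v_{4} + v_{9} = v_{1} + 2·v_{3} + v_{5}  ⟹  sig = (2;(1,1,2))
  • {2,9}:  v_{2} + v_{9} = 2·v_{1} + 2·v_{5} + v_{6}  ⟹  sig = (2;(1,2,2))
  • {7,9}:  v_{7} + v_{9} = 2·v_{3}  ⟹  sig = (2;(2))
  • {1,5,7}:  v_{1} + v_{5} + v_{7} = v_{4}  ⟹  sig = (3;(1))
  • {1,5,8}:  v_{1} + v_{5} + v_{8} = v_{2}  ⟹  sig = (3;(1))
  • {1,3,5,6}:  v_{1} + v_{3} + v_{5} + v_{6} = v_{9}  ⟹  sig = (4;(1))

so the primitive-relation signature multiset is
[(2;()), (2;(1)), (2;(1,1)), (2;(1,1)), (2;(1,1,1)), (2;(1,1,2)), (2;(1,2,2)), (2;(2)), (3;(1)), (3;(1)), (4;(1))]
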